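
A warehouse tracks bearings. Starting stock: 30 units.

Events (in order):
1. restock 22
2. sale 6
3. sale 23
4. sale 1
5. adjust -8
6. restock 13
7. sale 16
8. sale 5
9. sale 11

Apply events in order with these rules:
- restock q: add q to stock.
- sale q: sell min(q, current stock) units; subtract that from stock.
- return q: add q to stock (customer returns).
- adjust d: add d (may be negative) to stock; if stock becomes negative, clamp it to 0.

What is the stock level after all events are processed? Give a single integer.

Answer: 0

Derivation:
Processing events:
Start: stock = 30
  Event 1 (restock 22): 30 + 22 = 52
  Event 2 (sale 6): sell min(6,52)=6. stock: 52 - 6 = 46. total_sold = 6
  Event 3 (sale 23): sell min(23,46)=23. stock: 46 - 23 = 23. total_sold = 29
  Event 4 (sale 1): sell min(1,23)=1. stock: 23 - 1 = 22. total_sold = 30
  Event 5 (adjust -8): 22 + -8 = 14
  Event 6 (restock 13): 14 + 13 = 27
  Event 7 (sale 16): sell min(16,27)=16. stock: 27 - 16 = 11. total_sold = 46
  Event 8 (sale 5): sell min(5,11)=5. stock: 11 - 5 = 6. total_sold = 51
  Event 9 (sale 11): sell min(11,6)=6. stock: 6 - 6 = 0. total_sold = 57
Final: stock = 0, total_sold = 57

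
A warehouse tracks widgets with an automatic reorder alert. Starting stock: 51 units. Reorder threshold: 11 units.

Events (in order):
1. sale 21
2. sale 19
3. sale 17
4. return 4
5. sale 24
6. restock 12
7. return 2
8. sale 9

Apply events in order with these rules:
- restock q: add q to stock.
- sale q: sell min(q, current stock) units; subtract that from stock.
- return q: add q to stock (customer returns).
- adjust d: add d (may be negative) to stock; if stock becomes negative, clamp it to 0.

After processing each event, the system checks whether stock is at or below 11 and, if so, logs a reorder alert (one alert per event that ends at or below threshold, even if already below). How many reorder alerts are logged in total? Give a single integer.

Processing events:
Start: stock = 51
  Event 1 (sale 21): sell min(21,51)=21. stock: 51 - 21 = 30. total_sold = 21
  Event 2 (sale 19): sell min(19,30)=19. stock: 30 - 19 = 11. total_sold = 40
  Event 3 (sale 17): sell min(17,11)=11. stock: 11 - 11 = 0. total_sold = 51
  Event 4 (return 4): 0 + 4 = 4
  Event 5 (sale 24): sell min(24,4)=4. stock: 4 - 4 = 0. total_sold = 55
  Event 6 (restock 12): 0 + 12 = 12
  Event 7 (return 2): 12 + 2 = 14
  Event 8 (sale 9): sell min(9,14)=9. stock: 14 - 9 = 5. total_sold = 64
Final: stock = 5, total_sold = 64

Checking against threshold 11:
  After event 1: stock=30 > 11
  After event 2: stock=11 <= 11 -> ALERT
  After event 3: stock=0 <= 11 -> ALERT
  After event 4: stock=4 <= 11 -> ALERT
  After event 5: stock=0 <= 11 -> ALERT
  After event 6: stock=12 > 11
  After event 7: stock=14 > 11
  After event 8: stock=5 <= 11 -> ALERT
Alert events: [2, 3, 4, 5, 8]. Count = 5

Answer: 5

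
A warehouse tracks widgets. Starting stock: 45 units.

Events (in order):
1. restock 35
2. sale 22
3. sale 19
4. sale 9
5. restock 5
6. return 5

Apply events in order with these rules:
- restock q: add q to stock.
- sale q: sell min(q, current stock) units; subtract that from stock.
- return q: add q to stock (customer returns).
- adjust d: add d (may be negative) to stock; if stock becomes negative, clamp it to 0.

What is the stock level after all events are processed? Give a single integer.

Answer: 40

Derivation:
Processing events:
Start: stock = 45
  Event 1 (restock 35): 45 + 35 = 80
  Event 2 (sale 22): sell min(22,80)=22. stock: 80 - 22 = 58. total_sold = 22
  Event 3 (sale 19): sell min(19,58)=19. stock: 58 - 19 = 39. total_sold = 41
  Event 4 (sale 9): sell min(9,39)=9. stock: 39 - 9 = 30. total_sold = 50
  Event 5 (restock 5): 30 + 5 = 35
  Event 6 (return 5): 35 + 5 = 40
Final: stock = 40, total_sold = 50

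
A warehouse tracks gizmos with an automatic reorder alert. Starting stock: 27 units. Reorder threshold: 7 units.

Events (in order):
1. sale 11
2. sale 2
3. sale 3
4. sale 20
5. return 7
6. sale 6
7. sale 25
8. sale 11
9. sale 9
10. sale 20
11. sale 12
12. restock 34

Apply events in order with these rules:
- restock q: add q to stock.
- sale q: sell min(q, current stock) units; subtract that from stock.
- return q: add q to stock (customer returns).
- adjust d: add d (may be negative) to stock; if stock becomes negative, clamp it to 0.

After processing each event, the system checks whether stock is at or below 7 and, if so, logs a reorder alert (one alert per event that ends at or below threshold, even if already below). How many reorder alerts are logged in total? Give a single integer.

Answer: 8

Derivation:
Processing events:
Start: stock = 27
  Event 1 (sale 11): sell min(11,27)=11. stock: 27 - 11 = 16. total_sold = 11
  Event 2 (sale 2): sell min(2,16)=2. stock: 16 - 2 = 14. total_sold = 13
  Event 3 (sale 3): sell min(3,14)=3. stock: 14 - 3 = 11. total_sold = 16
  Event 4 (sale 20): sell min(20,11)=11. stock: 11 - 11 = 0. total_sold = 27
  Event 5 (return 7): 0 + 7 = 7
  Event 6 (sale 6): sell min(6,7)=6. stock: 7 - 6 = 1. total_sold = 33
  Event 7 (sale 25): sell min(25,1)=1. stock: 1 - 1 = 0. total_sold = 34
  Event 8 (sale 11): sell min(11,0)=0. stock: 0 - 0 = 0. total_sold = 34
  Event 9 (sale 9): sell min(9,0)=0. stock: 0 - 0 = 0. total_sold = 34
  Event 10 (sale 20): sell min(20,0)=0. stock: 0 - 0 = 0. total_sold = 34
  Event 11 (sale 12): sell min(12,0)=0. stock: 0 - 0 = 0. total_sold = 34
  Event 12 (restock 34): 0 + 34 = 34
Final: stock = 34, total_sold = 34

Checking against threshold 7:
  After event 1: stock=16 > 7
  After event 2: stock=14 > 7
  After event 3: stock=11 > 7
  After event 4: stock=0 <= 7 -> ALERT
  After event 5: stock=7 <= 7 -> ALERT
  After event 6: stock=1 <= 7 -> ALERT
  After event 7: stock=0 <= 7 -> ALERT
  After event 8: stock=0 <= 7 -> ALERT
  After event 9: stock=0 <= 7 -> ALERT
  After event 10: stock=0 <= 7 -> ALERT
  After event 11: stock=0 <= 7 -> ALERT
  After event 12: stock=34 > 7
Alert events: [4, 5, 6, 7, 8, 9, 10, 11]. Count = 8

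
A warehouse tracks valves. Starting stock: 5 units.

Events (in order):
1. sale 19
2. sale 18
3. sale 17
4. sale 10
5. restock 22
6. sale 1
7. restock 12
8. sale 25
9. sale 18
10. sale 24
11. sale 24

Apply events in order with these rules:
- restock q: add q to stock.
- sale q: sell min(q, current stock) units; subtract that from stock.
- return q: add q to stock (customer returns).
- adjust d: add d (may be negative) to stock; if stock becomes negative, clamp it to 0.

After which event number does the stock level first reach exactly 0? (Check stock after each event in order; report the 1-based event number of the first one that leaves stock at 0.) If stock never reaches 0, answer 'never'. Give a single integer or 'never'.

Processing events:
Start: stock = 5
  Event 1 (sale 19): sell min(19,5)=5. stock: 5 - 5 = 0. total_sold = 5
  Event 2 (sale 18): sell min(18,0)=0. stock: 0 - 0 = 0. total_sold = 5
  Event 3 (sale 17): sell min(17,0)=0. stock: 0 - 0 = 0. total_sold = 5
  Event 4 (sale 10): sell min(10,0)=0. stock: 0 - 0 = 0. total_sold = 5
  Event 5 (restock 22): 0 + 22 = 22
  Event 6 (sale 1): sell min(1,22)=1. stock: 22 - 1 = 21. total_sold = 6
  Event 7 (restock 12): 21 + 12 = 33
  Event 8 (sale 25): sell min(25,33)=25. stock: 33 - 25 = 8. total_sold = 31
  Event 9 (sale 18): sell min(18,8)=8. stock: 8 - 8 = 0. total_sold = 39
  Event 10 (sale 24): sell min(24,0)=0. stock: 0 - 0 = 0. total_sold = 39
  Event 11 (sale 24): sell min(24,0)=0. stock: 0 - 0 = 0. total_sold = 39
Final: stock = 0, total_sold = 39

First zero at event 1.

Answer: 1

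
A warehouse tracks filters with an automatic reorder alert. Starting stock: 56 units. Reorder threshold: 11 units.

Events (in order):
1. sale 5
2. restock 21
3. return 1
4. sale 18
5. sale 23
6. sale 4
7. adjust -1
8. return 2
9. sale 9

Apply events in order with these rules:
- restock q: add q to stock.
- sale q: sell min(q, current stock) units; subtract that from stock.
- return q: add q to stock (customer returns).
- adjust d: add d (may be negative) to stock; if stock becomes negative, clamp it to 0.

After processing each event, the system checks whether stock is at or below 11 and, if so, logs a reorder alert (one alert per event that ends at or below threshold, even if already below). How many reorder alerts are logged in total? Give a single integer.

Answer: 0

Derivation:
Processing events:
Start: stock = 56
  Event 1 (sale 5): sell min(5,56)=5. stock: 56 - 5 = 51. total_sold = 5
  Event 2 (restock 21): 51 + 21 = 72
  Event 3 (return 1): 72 + 1 = 73
  Event 4 (sale 18): sell min(18,73)=18. stock: 73 - 18 = 55. total_sold = 23
  Event 5 (sale 23): sell min(23,55)=23. stock: 55 - 23 = 32. total_sold = 46
  Event 6 (sale 4): sell min(4,32)=4. stock: 32 - 4 = 28. total_sold = 50
  Event 7 (adjust -1): 28 + -1 = 27
  Event 8 (return 2): 27 + 2 = 29
  Event 9 (sale 9): sell min(9,29)=9. stock: 29 - 9 = 20. total_sold = 59
Final: stock = 20, total_sold = 59

Checking against threshold 11:
  After event 1: stock=51 > 11
  After event 2: stock=72 > 11
  After event 3: stock=73 > 11
  After event 4: stock=55 > 11
  After event 5: stock=32 > 11
  After event 6: stock=28 > 11
  After event 7: stock=27 > 11
  After event 8: stock=29 > 11
  After event 9: stock=20 > 11
Alert events: []. Count = 0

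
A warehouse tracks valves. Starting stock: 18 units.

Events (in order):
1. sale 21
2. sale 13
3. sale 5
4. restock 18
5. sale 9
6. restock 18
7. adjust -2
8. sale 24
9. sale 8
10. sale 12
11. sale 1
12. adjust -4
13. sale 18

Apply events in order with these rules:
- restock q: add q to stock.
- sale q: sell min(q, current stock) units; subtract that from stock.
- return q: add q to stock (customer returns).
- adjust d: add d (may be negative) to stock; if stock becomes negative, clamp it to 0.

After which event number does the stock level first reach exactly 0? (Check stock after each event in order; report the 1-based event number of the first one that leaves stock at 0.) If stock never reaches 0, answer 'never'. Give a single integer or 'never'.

Processing events:
Start: stock = 18
  Event 1 (sale 21): sell min(21,18)=18. stock: 18 - 18 = 0. total_sold = 18
  Event 2 (sale 13): sell min(13,0)=0. stock: 0 - 0 = 0. total_sold = 18
  Event 3 (sale 5): sell min(5,0)=0. stock: 0 - 0 = 0. total_sold = 18
  Event 4 (restock 18): 0 + 18 = 18
  Event 5 (sale 9): sell min(9,18)=9. stock: 18 - 9 = 9. total_sold = 27
  Event 6 (restock 18): 9 + 18 = 27
  Event 7 (adjust -2): 27 + -2 = 25
  Event 8 (sale 24): sell min(24,25)=24. stock: 25 - 24 = 1. total_sold = 51
  Event 9 (sale 8): sell min(8,1)=1. stock: 1 - 1 = 0. total_sold = 52
  Event 10 (sale 12): sell min(12,0)=0. stock: 0 - 0 = 0. total_sold = 52
  Event 11 (sale 1): sell min(1,0)=0. stock: 0 - 0 = 0. total_sold = 52
  Event 12 (adjust -4): 0 + -4 = 0 (clamped to 0)
  Event 13 (sale 18): sell min(18,0)=0. stock: 0 - 0 = 0. total_sold = 52
Final: stock = 0, total_sold = 52

First zero at event 1.

Answer: 1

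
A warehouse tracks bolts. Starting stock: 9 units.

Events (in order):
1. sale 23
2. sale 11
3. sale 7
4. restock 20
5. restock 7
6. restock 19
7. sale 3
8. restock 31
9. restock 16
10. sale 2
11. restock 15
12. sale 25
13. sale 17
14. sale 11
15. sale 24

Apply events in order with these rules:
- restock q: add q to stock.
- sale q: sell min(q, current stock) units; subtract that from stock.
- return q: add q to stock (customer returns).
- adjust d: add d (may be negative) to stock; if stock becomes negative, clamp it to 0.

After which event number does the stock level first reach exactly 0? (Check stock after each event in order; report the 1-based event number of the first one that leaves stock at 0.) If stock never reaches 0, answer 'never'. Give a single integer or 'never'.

Processing events:
Start: stock = 9
  Event 1 (sale 23): sell min(23,9)=9. stock: 9 - 9 = 0. total_sold = 9
  Event 2 (sale 11): sell min(11,0)=0. stock: 0 - 0 = 0. total_sold = 9
  Event 3 (sale 7): sell min(7,0)=0. stock: 0 - 0 = 0. total_sold = 9
  Event 4 (restock 20): 0 + 20 = 20
  Event 5 (restock 7): 20 + 7 = 27
  Event 6 (restock 19): 27 + 19 = 46
  Event 7 (sale 3): sell min(3,46)=3. stock: 46 - 3 = 43. total_sold = 12
  Event 8 (restock 31): 43 + 31 = 74
  Event 9 (restock 16): 74 + 16 = 90
  Event 10 (sale 2): sell min(2,90)=2. stock: 90 - 2 = 88. total_sold = 14
  Event 11 (restock 15): 88 + 15 = 103
  Event 12 (sale 25): sell min(25,103)=25. stock: 103 - 25 = 78. total_sold = 39
  Event 13 (sale 17): sell min(17,78)=17. stock: 78 - 17 = 61. total_sold = 56
  Event 14 (sale 11): sell min(11,61)=11. stock: 61 - 11 = 50. total_sold = 67
  Event 15 (sale 24): sell min(24,50)=24. stock: 50 - 24 = 26. total_sold = 91
Final: stock = 26, total_sold = 91

First zero at event 1.

Answer: 1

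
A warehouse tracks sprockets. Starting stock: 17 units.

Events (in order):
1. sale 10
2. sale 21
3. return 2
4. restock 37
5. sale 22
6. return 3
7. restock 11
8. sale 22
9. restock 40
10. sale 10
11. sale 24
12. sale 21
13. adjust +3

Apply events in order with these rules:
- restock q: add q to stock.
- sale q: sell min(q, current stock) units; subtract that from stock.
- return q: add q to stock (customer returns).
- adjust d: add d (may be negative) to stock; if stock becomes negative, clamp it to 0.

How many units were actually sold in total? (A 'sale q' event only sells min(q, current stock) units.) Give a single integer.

Answer: 110

Derivation:
Processing events:
Start: stock = 17
  Event 1 (sale 10): sell min(10,17)=10. stock: 17 - 10 = 7. total_sold = 10
  Event 2 (sale 21): sell min(21,7)=7. stock: 7 - 7 = 0. total_sold = 17
  Event 3 (return 2): 0 + 2 = 2
  Event 4 (restock 37): 2 + 37 = 39
  Event 5 (sale 22): sell min(22,39)=22. stock: 39 - 22 = 17. total_sold = 39
  Event 6 (return 3): 17 + 3 = 20
  Event 7 (restock 11): 20 + 11 = 31
  Event 8 (sale 22): sell min(22,31)=22. stock: 31 - 22 = 9. total_sold = 61
  Event 9 (restock 40): 9 + 40 = 49
  Event 10 (sale 10): sell min(10,49)=10. stock: 49 - 10 = 39. total_sold = 71
  Event 11 (sale 24): sell min(24,39)=24. stock: 39 - 24 = 15. total_sold = 95
  Event 12 (sale 21): sell min(21,15)=15. stock: 15 - 15 = 0. total_sold = 110
  Event 13 (adjust +3): 0 + 3 = 3
Final: stock = 3, total_sold = 110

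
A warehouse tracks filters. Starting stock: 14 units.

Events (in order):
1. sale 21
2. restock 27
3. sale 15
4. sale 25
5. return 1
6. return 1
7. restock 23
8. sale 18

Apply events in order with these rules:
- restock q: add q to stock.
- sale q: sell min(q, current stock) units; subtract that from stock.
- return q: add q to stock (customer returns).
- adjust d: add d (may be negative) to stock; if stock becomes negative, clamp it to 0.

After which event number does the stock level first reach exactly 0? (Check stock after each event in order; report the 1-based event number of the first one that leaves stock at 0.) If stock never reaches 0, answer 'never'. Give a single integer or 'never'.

Answer: 1

Derivation:
Processing events:
Start: stock = 14
  Event 1 (sale 21): sell min(21,14)=14. stock: 14 - 14 = 0. total_sold = 14
  Event 2 (restock 27): 0 + 27 = 27
  Event 3 (sale 15): sell min(15,27)=15. stock: 27 - 15 = 12. total_sold = 29
  Event 4 (sale 25): sell min(25,12)=12. stock: 12 - 12 = 0. total_sold = 41
  Event 5 (return 1): 0 + 1 = 1
  Event 6 (return 1): 1 + 1 = 2
  Event 7 (restock 23): 2 + 23 = 25
  Event 8 (sale 18): sell min(18,25)=18. stock: 25 - 18 = 7. total_sold = 59
Final: stock = 7, total_sold = 59

First zero at event 1.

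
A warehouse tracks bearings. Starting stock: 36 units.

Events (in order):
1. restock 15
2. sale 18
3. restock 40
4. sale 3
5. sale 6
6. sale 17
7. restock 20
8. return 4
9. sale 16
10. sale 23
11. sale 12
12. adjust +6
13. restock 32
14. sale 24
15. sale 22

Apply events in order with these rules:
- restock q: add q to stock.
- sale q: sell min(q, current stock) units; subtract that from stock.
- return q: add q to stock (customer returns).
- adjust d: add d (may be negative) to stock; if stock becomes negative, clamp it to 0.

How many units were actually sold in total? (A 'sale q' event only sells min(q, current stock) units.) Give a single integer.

Processing events:
Start: stock = 36
  Event 1 (restock 15): 36 + 15 = 51
  Event 2 (sale 18): sell min(18,51)=18. stock: 51 - 18 = 33. total_sold = 18
  Event 3 (restock 40): 33 + 40 = 73
  Event 4 (sale 3): sell min(3,73)=3. stock: 73 - 3 = 70. total_sold = 21
  Event 5 (sale 6): sell min(6,70)=6. stock: 70 - 6 = 64. total_sold = 27
  Event 6 (sale 17): sell min(17,64)=17. stock: 64 - 17 = 47. total_sold = 44
  Event 7 (restock 20): 47 + 20 = 67
  Event 8 (return 4): 67 + 4 = 71
  Event 9 (sale 16): sell min(16,71)=16. stock: 71 - 16 = 55. total_sold = 60
  Event 10 (sale 23): sell min(23,55)=23. stock: 55 - 23 = 32. total_sold = 83
  Event 11 (sale 12): sell min(12,32)=12. stock: 32 - 12 = 20. total_sold = 95
  Event 12 (adjust +6): 20 + 6 = 26
  Event 13 (restock 32): 26 + 32 = 58
  Event 14 (sale 24): sell min(24,58)=24. stock: 58 - 24 = 34. total_sold = 119
  Event 15 (sale 22): sell min(22,34)=22. stock: 34 - 22 = 12. total_sold = 141
Final: stock = 12, total_sold = 141

Answer: 141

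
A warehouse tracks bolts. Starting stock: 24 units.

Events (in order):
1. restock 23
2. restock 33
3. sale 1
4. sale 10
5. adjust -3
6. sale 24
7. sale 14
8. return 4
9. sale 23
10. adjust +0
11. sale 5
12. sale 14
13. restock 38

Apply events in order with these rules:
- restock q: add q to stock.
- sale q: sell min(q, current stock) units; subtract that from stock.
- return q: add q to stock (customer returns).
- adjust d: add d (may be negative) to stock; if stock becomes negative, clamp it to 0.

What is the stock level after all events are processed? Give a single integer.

Answer: 38

Derivation:
Processing events:
Start: stock = 24
  Event 1 (restock 23): 24 + 23 = 47
  Event 2 (restock 33): 47 + 33 = 80
  Event 3 (sale 1): sell min(1,80)=1. stock: 80 - 1 = 79. total_sold = 1
  Event 4 (sale 10): sell min(10,79)=10. stock: 79 - 10 = 69. total_sold = 11
  Event 5 (adjust -3): 69 + -3 = 66
  Event 6 (sale 24): sell min(24,66)=24. stock: 66 - 24 = 42. total_sold = 35
  Event 7 (sale 14): sell min(14,42)=14. stock: 42 - 14 = 28. total_sold = 49
  Event 8 (return 4): 28 + 4 = 32
  Event 9 (sale 23): sell min(23,32)=23. stock: 32 - 23 = 9. total_sold = 72
  Event 10 (adjust +0): 9 + 0 = 9
  Event 11 (sale 5): sell min(5,9)=5. stock: 9 - 5 = 4. total_sold = 77
  Event 12 (sale 14): sell min(14,4)=4. stock: 4 - 4 = 0. total_sold = 81
  Event 13 (restock 38): 0 + 38 = 38
Final: stock = 38, total_sold = 81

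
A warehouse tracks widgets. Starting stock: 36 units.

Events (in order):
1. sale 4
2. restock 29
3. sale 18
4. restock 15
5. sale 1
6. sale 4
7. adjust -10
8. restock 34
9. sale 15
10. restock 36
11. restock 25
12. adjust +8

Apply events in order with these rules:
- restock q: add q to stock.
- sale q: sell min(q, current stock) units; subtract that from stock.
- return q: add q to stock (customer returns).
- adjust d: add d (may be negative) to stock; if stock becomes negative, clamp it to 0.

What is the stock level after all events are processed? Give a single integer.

Answer: 131

Derivation:
Processing events:
Start: stock = 36
  Event 1 (sale 4): sell min(4,36)=4. stock: 36 - 4 = 32. total_sold = 4
  Event 2 (restock 29): 32 + 29 = 61
  Event 3 (sale 18): sell min(18,61)=18. stock: 61 - 18 = 43. total_sold = 22
  Event 4 (restock 15): 43 + 15 = 58
  Event 5 (sale 1): sell min(1,58)=1. stock: 58 - 1 = 57. total_sold = 23
  Event 6 (sale 4): sell min(4,57)=4. stock: 57 - 4 = 53. total_sold = 27
  Event 7 (adjust -10): 53 + -10 = 43
  Event 8 (restock 34): 43 + 34 = 77
  Event 9 (sale 15): sell min(15,77)=15. stock: 77 - 15 = 62. total_sold = 42
  Event 10 (restock 36): 62 + 36 = 98
  Event 11 (restock 25): 98 + 25 = 123
  Event 12 (adjust +8): 123 + 8 = 131
Final: stock = 131, total_sold = 42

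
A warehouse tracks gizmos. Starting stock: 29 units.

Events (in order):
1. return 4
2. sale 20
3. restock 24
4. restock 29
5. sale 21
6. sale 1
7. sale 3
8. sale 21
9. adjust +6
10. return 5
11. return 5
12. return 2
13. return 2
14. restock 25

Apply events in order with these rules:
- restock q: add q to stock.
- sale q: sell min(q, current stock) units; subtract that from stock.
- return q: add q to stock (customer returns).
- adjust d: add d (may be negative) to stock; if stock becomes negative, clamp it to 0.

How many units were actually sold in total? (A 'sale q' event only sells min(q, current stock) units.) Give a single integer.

Processing events:
Start: stock = 29
  Event 1 (return 4): 29 + 4 = 33
  Event 2 (sale 20): sell min(20,33)=20. stock: 33 - 20 = 13. total_sold = 20
  Event 3 (restock 24): 13 + 24 = 37
  Event 4 (restock 29): 37 + 29 = 66
  Event 5 (sale 21): sell min(21,66)=21. stock: 66 - 21 = 45. total_sold = 41
  Event 6 (sale 1): sell min(1,45)=1. stock: 45 - 1 = 44. total_sold = 42
  Event 7 (sale 3): sell min(3,44)=3. stock: 44 - 3 = 41. total_sold = 45
  Event 8 (sale 21): sell min(21,41)=21. stock: 41 - 21 = 20. total_sold = 66
  Event 9 (adjust +6): 20 + 6 = 26
  Event 10 (return 5): 26 + 5 = 31
  Event 11 (return 5): 31 + 5 = 36
  Event 12 (return 2): 36 + 2 = 38
  Event 13 (return 2): 38 + 2 = 40
  Event 14 (restock 25): 40 + 25 = 65
Final: stock = 65, total_sold = 66

Answer: 66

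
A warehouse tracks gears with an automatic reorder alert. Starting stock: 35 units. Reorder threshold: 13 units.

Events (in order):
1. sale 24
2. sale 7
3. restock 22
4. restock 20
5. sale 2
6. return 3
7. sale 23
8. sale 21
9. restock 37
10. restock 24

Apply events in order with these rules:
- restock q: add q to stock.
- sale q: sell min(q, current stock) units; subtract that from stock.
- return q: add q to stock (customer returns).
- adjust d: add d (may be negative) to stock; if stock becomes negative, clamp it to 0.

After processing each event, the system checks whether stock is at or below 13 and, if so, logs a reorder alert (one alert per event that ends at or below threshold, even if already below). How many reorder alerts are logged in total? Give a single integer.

Processing events:
Start: stock = 35
  Event 1 (sale 24): sell min(24,35)=24. stock: 35 - 24 = 11. total_sold = 24
  Event 2 (sale 7): sell min(7,11)=7. stock: 11 - 7 = 4. total_sold = 31
  Event 3 (restock 22): 4 + 22 = 26
  Event 4 (restock 20): 26 + 20 = 46
  Event 5 (sale 2): sell min(2,46)=2. stock: 46 - 2 = 44. total_sold = 33
  Event 6 (return 3): 44 + 3 = 47
  Event 7 (sale 23): sell min(23,47)=23. stock: 47 - 23 = 24. total_sold = 56
  Event 8 (sale 21): sell min(21,24)=21. stock: 24 - 21 = 3. total_sold = 77
  Event 9 (restock 37): 3 + 37 = 40
  Event 10 (restock 24): 40 + 24 = 64
Final: stock = 64, total_sold = 77

Checking against threshold 13:
  After event 1: stock=11 <= 13 -> ALERT
  After event 2: stock=4 <= 13 -> ALERT
  After event 3: stock=26 > 13
  After event 4: stock=46 > 13
  After event 5: stock=44 > 13
  After event 6: stock=47 > 13
  After event 7: stock=24 > 13
  After event 8: stock=3 <= 13 -> ALERT
  After event 9: stock=40 > 13
  After event 10: stock=64 > 13
Alert events: [1, 2, 8]. Count = 3

Answer: 3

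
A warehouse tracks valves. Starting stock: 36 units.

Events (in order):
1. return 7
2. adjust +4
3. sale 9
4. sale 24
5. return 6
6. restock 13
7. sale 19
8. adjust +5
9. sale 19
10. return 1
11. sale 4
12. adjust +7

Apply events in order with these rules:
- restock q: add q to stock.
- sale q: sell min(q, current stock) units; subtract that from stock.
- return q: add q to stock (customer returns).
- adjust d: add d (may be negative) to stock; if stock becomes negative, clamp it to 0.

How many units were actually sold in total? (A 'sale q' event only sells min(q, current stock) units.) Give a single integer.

Answer: 72

Derivation:
Processing events:
Start: stock = 36
  Event 1 (return 7): 36 + 7 = 43
  Event 2 (adjust +4): 43 + 4 = 47
  Event 3 (sale 9): sell min(9,47)=9. stock: 47 - 9 = 38. total_sold = 9
  Event 4 (sale 24): sell min(24,38)=24. stock: 38 - 24 = 14. total_sold = 33
  Event 5 (return 6): 14 + 6 = 20
  Event 6 (restock 13): 20 + 13 = 33
  Event 7 (sale 19): sell min(19,33)=19. stock: 33 - 19 = 14. total_sold = 52
  Event 8 (adjust +5): 14 + 5 = 19
  Event 9 (sale 19): sell min(19,19)=19. stock: 19 - 19 = 0. total_sold = 71
  Event 10 (return 1): 0 + 1 = 1
  Event 11 (sale 4): sell min(4,1)=1. stock: 1 - 1 = 0. total_sold = 72
  Event 12 (adjust +7): 0 + 7 = 7
Final: stock = 7, total_sold = 72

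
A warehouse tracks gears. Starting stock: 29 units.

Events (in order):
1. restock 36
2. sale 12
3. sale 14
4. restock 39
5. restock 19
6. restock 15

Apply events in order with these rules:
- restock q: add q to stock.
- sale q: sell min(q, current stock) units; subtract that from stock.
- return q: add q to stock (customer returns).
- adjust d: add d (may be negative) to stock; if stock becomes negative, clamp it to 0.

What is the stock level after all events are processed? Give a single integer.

Answer: 112

Derivation:
Processing events:
Start: stock = 29
  Event 1 (restock 36): 29 + 36 = 65
  Event 2 (sale 12): sell min(12,65)=12. stock: 65 - 12 = 53. total_sold = 12
  Event 3 (sale 14): sell min(14,53)=14. stock: 53 - 14 = 39. total_sold = 26
  Event 4 (restock 39): 39 + 39 = 78
  Event 5 (restock 19): 78 + 19 = 97
  Event 6 (restock 15): 97 + 15 = 112
Final: stock = 112, total_sold = 26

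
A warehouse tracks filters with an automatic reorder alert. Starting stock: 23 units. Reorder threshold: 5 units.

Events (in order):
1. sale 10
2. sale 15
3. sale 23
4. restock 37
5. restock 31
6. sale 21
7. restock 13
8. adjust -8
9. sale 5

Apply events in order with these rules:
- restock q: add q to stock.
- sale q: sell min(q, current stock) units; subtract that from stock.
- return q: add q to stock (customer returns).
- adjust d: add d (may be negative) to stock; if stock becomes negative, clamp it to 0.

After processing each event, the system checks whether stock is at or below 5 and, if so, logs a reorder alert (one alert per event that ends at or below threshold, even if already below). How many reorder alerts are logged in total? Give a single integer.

Answer: 2

Derivation:
Processing events:
Start: stock = 23
  Event 1 (sale 10): sell min(10,23)=10. stock: 23 - 10 = 13. total_sold = 10
  Event 2 (sale 15): sell min(15,13)=13. stock: 13 - 13 = 0. total_sold = 23
  Event 3 (sale 23): sell min(23,0)=0. stock: 0 - 0 = 0. total_sold = 23
  Event 4 (restock 37): 0 + 37 = 37
  Event 5 (restock 31): 37 + 31 = 68
  Event 6 (sale 21): sell min(21,68)=21. stock: 68 - 21 = 47. total_sold = 44
  Event 7 (restock 13): 47 + 13 = 60
  Event 8 (adjust -8): 60 + -8 = 52
  Event 9 (sale 5): sell min(5,52)=5. stock: 52 - 5 = 47. total_sold = 49
Final: stock = 47, total_sold = 49

Checking against threshold 5:
  After event 1: stock=13 > 5
  After event 2: stock=0 <= 5 -> ALERT
  After event 3: stock=0 <= 5 -> ALERT
  After event 4: stock=37 > 5
  After event 5: stock=68 > 5
  After event 6: stock=47 > 5
  After event 7: stock=60 > 5
  After event 8: stock=52 > 5
  After event 9: stock=47 > 5
Alert events: [2, 3]. Count = 2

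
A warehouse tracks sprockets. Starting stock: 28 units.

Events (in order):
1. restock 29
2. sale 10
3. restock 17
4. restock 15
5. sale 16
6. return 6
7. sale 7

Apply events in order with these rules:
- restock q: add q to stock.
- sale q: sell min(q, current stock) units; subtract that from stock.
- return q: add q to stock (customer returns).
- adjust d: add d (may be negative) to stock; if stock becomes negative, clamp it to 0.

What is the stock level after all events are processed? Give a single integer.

Processing events:
Start: stock = 28
  Event 1 (restock 29): 28 + 29 = 57
  Event 2 (sale 10): sell min(10,57)=10. stock: 57 - 10 = 47. total_sold = 10
  Event 3 (restock 17): 47 + 17 = 64
  Event 4 (restock 15): 64 + 15 = 79
  Event 5 (sale 16): sell min(16,79)=16. stock: 79 - 16 = 63. total_sold = 26
  Event 6 (return 6): 63 + 6 = 69
  Event 7 (sale 7): sell min(7,69)=7. stock: 69 - 7 = 62. total_sold = 33
Final: stock = 62, total_sold = 33

Answer: 62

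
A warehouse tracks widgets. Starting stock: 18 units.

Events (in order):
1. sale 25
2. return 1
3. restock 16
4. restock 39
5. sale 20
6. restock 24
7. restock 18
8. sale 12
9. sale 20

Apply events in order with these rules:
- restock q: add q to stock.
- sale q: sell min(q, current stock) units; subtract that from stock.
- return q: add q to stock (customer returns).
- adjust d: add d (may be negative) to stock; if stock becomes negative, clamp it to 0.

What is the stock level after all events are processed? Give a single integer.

Processing events:
Start: stock = 18
  Event 1 (sale 25): sell min(25,18)=18. stock: 18 - 18 = 0. total_sold = 18
  Event 2 (return 1): 0 + 1 = 1
  Event 3 (restock 16): 1 + 16 = 17
  Event 4 (restock 39): 17 + 39 = 56
  Event 5 (sale 20): sell min(20,56)=20. stock: 56 - 20 = 36. total_sold = 38
  Event 6 (restock 24): 36 + 24 = 60
  Event 7 (restock 18): 60 + 18 = 78
  Event 8 (sale 12): sell min(12,78)=12. stock: 78 - 12 = 66. total_sold = 50
  Event 9 (sale 20): sell min(20,66)=20. stock: 66 - 20 = 46. total_sold = 70
Final: stock = 46, total_sold = 70

Answer: 46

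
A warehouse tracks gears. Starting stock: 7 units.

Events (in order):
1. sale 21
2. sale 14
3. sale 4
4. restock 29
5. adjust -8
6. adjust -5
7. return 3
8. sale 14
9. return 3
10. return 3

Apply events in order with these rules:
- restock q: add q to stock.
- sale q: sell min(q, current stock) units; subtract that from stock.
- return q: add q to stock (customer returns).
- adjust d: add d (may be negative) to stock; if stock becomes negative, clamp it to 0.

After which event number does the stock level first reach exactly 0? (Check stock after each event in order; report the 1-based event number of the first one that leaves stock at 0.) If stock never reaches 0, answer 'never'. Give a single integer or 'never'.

Processing events:
Start: stock = 7
  Event 1 (sale 21): sell min(21,7)=7. stock: 7 - 7 = 0. total_sold = 7
  Event 2 (sale 14): sell min(14,0)=0. stock: 0 - 0 = 0. total_sold = 7
  Event 3 (sale 4): sell min(4,0)=0. stock: 0 - 0 = 0. total_sold = 7
  Event 4 (restock 29): 0 + 29 = 29
  Event 5 (adjust -8): 29 + -8 = 21
  Event 6 (adjust -5): 21 + -5 = 16
  Event 7 (return 3): 16 + 3 = 19
  Event 8 (sale 14): sell min(14,19)=14. stock: 19 - 14 = 5. total_sold = 21
  Event 9 (return 3): 5 + 3 = 8
  Event 10 (return 3): 8 + 3 = 11
Final: stock = 11, total_sold = 21

First zero at event 1.

Answer: 1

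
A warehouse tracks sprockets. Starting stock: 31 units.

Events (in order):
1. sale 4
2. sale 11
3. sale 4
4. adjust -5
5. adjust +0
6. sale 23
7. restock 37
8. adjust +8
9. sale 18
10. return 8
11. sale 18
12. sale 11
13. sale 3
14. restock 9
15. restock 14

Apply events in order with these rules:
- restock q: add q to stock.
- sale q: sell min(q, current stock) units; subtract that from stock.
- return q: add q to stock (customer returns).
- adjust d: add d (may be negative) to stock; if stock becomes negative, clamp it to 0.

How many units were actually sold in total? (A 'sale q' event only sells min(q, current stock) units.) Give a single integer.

Processing events:
Start: stock = 31
  Event 1 (sale 4): sell min(4,31)=4. stock: 31 - 4 = 27. total_sold = 4
  Event 2 (sale 11): sell min(11,27)=11. stock: 27 - 11 = 16. total_sold = 15
  Event 3 (sale 4): sell min(4,16)=4. stock: 16 - 4 = 12. total_sold = 19
  Event 4 (adjust -5): 12 + -5 = 7
  Event 5 (adjust +0): 7 + 0 = 7
  Event 6 (sale 23): sell min(23,7)=7. stock: 7 - 7 = 0. total_sold = 26
  Event 7 (restock 37): 0 + 37 = 37
  Event 8 (adjust +8): 37 + 8 = 45
  Event 9 (sale 18): sell min(18,45)=18. stock: 45 - 18 = 27. total_sold = 44
  Event 10 (return 8): 27 + 8 = 35
  Event 11 (sale 18): sell min(18,35)=18. stock: 35 - 18 = 17. total_sold = 62
  Event 12 (sale 11): sell min(11,17)=11. stock: 17 - 11 = 6. total_sold = 73
  Event 13 (sale 3): sell min(3,6)=3. stock: 6 - 3 = 3. total_sold = 76
  Event 14 (restock 9): 3 + 9 = 12
  Event 15 (restock 14): 12 + 14 = 26
Final: stock = 26, total_sold = 76

Answer: 76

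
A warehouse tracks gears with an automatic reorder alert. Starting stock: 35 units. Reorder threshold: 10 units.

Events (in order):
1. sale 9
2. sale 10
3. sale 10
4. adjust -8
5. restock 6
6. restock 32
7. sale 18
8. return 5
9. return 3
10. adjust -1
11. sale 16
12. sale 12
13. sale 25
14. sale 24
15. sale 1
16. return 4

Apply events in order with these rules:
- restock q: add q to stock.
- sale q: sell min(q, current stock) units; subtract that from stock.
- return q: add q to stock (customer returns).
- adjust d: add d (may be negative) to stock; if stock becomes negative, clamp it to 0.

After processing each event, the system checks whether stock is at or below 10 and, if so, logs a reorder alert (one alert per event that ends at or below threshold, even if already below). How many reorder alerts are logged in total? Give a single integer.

Answer: 8

Derivation:
Processing events:
Start: stock = 35
  Event 1 (sale 9): sell min(9,35)=9. stock: 35 - 9 = 26. total_sold = 9
  Event 2 (sale 10): sell min(10,26)=10. stock: 26 - 10 = 16. total_sold = 19
  Event 3 (sale 10): sell min(10,16)=10. stock: 16 - 10 = 6. total_sold = 29
  Event 4 (adjust -8): 6 + -8 = 0 (clamped to 0)
  Event 5 (restock 6): 0 + 6 = 6
  Event 6 (restock 32): 6 + 32 = 38
  Event 7 (sale 18): sell min(18,38)=18. stock: 38 - 18 = 20. total_sold = 47
  Event 8 (return 5): 20 + 5 = 25
  Event 9 (return 3): 25 + 3 = 28
  Event 10 (adjust -1): 28 + -1 = 27
  Event 11 (sale 16): sell min(16,27)=16. stock: 27 - 16 = 11. total_sold = 63
  Event 12 (sale 12): sell min(12,11)=11. stock: 11 - 11 = 0. total_sold = 74
  Event 13 (sale 25): sell min(25,0)=0. stock: 0 - 0 = 0. total_sold = 74
  Event 14 (sale 24): sell min(24,0)=0. stock: 0 - 0 = 0. total_sold = 74
  Event 15 (sale 1): sell min(1,0)=0. stock: 0 - 0 = 0. total_sold = 74
  Event 16 (return 4): 0 + 4 = 4
Final: stock = 4, total_sold = 74

Checking against threshold 10:
  After event 1: stock=26 > 10
  After event 2: stock=16 > 10
  After event 3: stock=6 <= 10 -> ALERT
  After event 4: stock=0 <= 10 -> ALERT
  After event 5: stock=6 <= 10 -> ALERT
  After event 6: stock=38 > 10
  After event 7: stock=20 > 10
  After event 8: stock=25 > 10
  After event 9: stock=28 > 10
  After event 10: stock=27 > 10
  After event 11: stock=11 > 10
  After event 12: stock=0 <= 10 -> ALERT
  After event 13: stock=0 <= 10 -> ALERT
  After event 14: stock=0 <= 10 -> ALERT
  After event 15: stock=0 <= 10 -> ALERT
  After event 16: stock=4 <= 10 -> ALERT
Alert events: [3, 4, 5, 12, 13, 14, 15, 16]. Count = 8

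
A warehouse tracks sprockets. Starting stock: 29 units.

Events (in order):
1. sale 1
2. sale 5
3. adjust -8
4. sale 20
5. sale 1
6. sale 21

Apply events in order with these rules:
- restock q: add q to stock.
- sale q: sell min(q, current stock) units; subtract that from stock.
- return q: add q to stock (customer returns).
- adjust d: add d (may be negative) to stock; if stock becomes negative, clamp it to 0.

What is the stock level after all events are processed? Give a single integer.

Answer: 0

Derivation:
Processing events:
Start: stock = 29
  Event 1 (sale 1): sell min(1,29)=1. stock: 29 - 1 = 28. total_sold = 1
  Event 2 (sale 5): sell min(5,28)=5. stock: 28 - 5 = 23. total_sold = 6
  Event 3 (adjust -8): 23 + -8 = 15
  Event 4 (sale 20): sell min(20,15)=15. stock: 15 - 15 = 0. total_sold = 21
  Event 5 (sale 1): sell min(1,0)=0. stock: 0 - 0 = 0. total_sold = 21
  Event 6 (sale 21): sell min(21,0)=0. stock: 0 - 0 = 0. total_sold = 21
Final: stock = 0, total_sold = 21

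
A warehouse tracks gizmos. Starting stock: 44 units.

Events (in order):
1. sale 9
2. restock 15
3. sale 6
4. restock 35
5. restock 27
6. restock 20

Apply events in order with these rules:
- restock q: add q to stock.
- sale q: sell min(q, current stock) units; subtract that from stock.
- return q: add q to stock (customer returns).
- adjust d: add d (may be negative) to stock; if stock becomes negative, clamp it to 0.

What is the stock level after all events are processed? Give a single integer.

Answer: 126

Derivation:
Processing events:
Start: stock = 44
  Event 1 (sale 9): sell min(9,44)=9. stock: 44 - 9 = 35. total_sold = 9
  Event 2 (restock 15): 35 + 15 = 50
  Event 3 (sale 6): sell min(6,50)=6. stock: 50 - 6 = 44. total_sold = 15
  Event 4 (restock 35): 44 + 35 = 79
  Event 5 (restock 27): 79 + 27 = 106
  Event 6 (restock 20): 106 + 20 = 126
Final: stock = 126, total_sold = 15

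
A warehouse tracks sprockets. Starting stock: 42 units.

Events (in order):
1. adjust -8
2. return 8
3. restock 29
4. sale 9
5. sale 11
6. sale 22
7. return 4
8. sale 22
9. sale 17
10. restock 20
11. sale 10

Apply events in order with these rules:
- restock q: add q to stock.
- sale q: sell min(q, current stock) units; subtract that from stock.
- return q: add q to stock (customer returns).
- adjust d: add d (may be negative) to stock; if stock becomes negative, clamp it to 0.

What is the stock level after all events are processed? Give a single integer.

Answer: 10

Derivation:
Processing events:
Start: stock = 42
  Event 1 (adjust -8): 42 + -8 = 34
  Event 2 (return 8): 34 + 8 = 42
  Event 3 (restock 29): 42 + 29 = 71
  Event 4 (sale 9): sell min(9,71)=9. stock: 71 - 9 = 62. total_sold = 9
  Event 5 (sale 11): sell min(11,62)=11. stock: 62 - 11 = 51. total_sold = 20
  Event 6 (sale 22): sell min(22,51)=22. stock: 51 - 22 = 29. total_sold = 42
  Event 7 (return 4): 29 + 4 = 33
  Event 8 (sale 22): sell min(22,33)=22. stock: 33 - 22 = 11. total_sold = 64
  Event 9 (sale 17): sell min(17,11)=11. stock: 11 - 11 = 0. total_sold = 75
  Event 10 (restock 20): 0 + 20 = 20
  Event 11 (sale 10): sell min(10,20)=10. stock: 20 - 10 = 10. total_sold = 85
Final: stock = 10, total_sold = 85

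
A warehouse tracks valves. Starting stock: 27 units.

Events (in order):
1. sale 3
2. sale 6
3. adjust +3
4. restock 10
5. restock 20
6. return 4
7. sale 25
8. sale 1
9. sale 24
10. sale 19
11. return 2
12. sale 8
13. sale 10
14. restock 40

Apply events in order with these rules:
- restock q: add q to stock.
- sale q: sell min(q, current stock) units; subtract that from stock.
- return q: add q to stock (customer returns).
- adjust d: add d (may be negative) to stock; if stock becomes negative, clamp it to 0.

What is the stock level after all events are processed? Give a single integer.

Processing events:
Start: stock = 27
  Event 1 (sale 3): sell min(3,27)=3. stock: 27 - 3 = 24. total_sold = 3
  Event 2 (sale 6): sell min(6,24)=6. stock: 24 - 6 = 18. total_sold = 9
  Event 3 (adjust +3): 18 + 3 = 21
  Event 4 (restock 10): 21 + 10 = 31
  Event 5 (restock 20): 31 + 20 = 51
  Event 6 (return 4): 51 + 4 = 55
  Event 7 (sale 25): sell min(25,55)=25. stock: 55 - 25 = 30. total_sold = 34
  Event 8 (sale 1): sell min(1,30)=1. stock: 30 - 1 = 29. total_sold = 35
  Event 9 (sale 24): sell min(24,29)=24. stock: 29 - 24 = 5. total_sold = 59
  Event 10 (sale 19): sell min(19,5)=5. stock: 5 - 5 = 0. total_sold = 64
  Event 11 (return 2): 0 + 2 = 2
  Event 12 (sale 8): sell min(8,2)=2. stock: 2 - 2 = 0. total_sold = 66
  Event 13 (sale 10): sell min(10,0)=0. stock: 0 - 0 = 0. total_sold = 66
  Event 14 (restock 40): 0 + 40 = 40
Final: stock = 40, total_sold = 66

Answer: 40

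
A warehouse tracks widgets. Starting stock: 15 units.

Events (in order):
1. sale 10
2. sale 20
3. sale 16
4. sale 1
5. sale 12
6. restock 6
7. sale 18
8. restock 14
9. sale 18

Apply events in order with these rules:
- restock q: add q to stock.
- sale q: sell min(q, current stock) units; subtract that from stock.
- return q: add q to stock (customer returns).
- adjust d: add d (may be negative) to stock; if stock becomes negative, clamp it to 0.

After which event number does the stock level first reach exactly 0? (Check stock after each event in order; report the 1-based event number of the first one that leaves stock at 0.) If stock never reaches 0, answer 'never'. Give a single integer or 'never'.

Processing events:
Start: stock = 15
  Event 1 (sale 10): sell min(10,15)=10. stock: 15 - 10 = 5. total_sold = 10
  Event 2 (sale 20): sell min(20,5)=5. stock: 5 - 5 = 0. total_sold = 15
  Event 3 (sale 16): sell min(16,0)=0. stock: 0 - 0 = 0. total_sold = 15
  Event 4 (sale 1): sell min(1,0)=0. stock: 0 - 0 = 0. total_sold = 15
  Event 5 (sale 12): sell min(12,0)=0. stock: 0 - 0 = 0. total_sold = 15
  Event 6 (restock 6): 0 + 6 = 6
  Event 7 (sale 18): sell min(18,6)=6. stock: 6 - 6 = 0. total_sold = 21
  Event 8 (restock 14): 0 + 14 = 14
  Event 9 (sale 18): sell min(18,14)=14. stock: 14 - 14 = 0. total_sold = 35
Final: stock = 0, total_sold = 35

First zero at event 2.

Answer: 2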